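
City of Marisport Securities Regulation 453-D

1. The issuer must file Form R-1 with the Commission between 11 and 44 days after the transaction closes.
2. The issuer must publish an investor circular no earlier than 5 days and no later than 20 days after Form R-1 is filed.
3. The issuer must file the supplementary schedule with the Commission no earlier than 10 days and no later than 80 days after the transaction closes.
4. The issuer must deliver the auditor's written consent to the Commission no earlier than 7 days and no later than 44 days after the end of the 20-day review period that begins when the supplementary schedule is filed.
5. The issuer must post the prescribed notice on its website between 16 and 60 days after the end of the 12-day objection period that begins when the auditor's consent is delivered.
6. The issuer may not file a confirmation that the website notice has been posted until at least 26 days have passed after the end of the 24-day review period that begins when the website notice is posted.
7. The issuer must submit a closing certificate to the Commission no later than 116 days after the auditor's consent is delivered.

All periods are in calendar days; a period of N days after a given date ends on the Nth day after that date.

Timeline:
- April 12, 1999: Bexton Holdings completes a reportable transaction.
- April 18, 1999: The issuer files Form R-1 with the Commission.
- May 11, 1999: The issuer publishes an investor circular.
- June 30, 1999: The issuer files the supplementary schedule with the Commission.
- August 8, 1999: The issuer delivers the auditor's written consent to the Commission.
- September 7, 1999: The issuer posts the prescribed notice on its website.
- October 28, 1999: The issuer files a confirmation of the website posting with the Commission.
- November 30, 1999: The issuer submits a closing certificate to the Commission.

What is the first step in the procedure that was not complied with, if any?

Step 1

Step 1 — 11 and 44 days from April 12, 1999 (when the transaction closes) are April 23, 1999 and May 26, 1999 respectively; done April 18, 1999 — 5 days before the window opened.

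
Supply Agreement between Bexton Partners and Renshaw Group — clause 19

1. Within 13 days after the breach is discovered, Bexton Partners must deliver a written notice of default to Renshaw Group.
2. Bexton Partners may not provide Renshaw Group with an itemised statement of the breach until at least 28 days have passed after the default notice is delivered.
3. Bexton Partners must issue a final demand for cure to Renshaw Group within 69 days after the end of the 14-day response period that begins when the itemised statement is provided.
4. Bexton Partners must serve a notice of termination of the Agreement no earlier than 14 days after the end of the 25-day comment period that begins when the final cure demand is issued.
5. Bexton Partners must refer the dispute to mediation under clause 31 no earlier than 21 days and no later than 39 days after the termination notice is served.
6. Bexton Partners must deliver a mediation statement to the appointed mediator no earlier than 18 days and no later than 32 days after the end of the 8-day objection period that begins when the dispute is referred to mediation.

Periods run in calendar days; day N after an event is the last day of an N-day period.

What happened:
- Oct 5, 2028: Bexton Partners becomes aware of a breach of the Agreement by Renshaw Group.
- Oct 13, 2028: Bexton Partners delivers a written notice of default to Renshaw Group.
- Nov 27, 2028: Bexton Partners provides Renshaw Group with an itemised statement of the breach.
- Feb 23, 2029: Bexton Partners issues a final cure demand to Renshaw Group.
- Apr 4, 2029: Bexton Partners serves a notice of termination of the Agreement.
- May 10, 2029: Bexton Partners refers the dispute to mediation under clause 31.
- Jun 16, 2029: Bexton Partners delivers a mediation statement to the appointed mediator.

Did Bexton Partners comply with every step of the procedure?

Step 1: 13 days after Oct 5, 2028 (when the breach is discovered) is Oct 18, 2028; completed Oct 13, 2028, before the deadline.
Step 2: the earliest permitted date is 28 days after Oct 13, 2028 (when the default notice is delivered), i.e. Nov 10, 2028; Nov 27, 2028 is on or after that date.
Step 3: 69 days after Dec 11, 2028 (end of the 14-day response period, which began when the itemised statement is provided on Nov 27, 2028) is Feb 18, 2029; Feb 23, 2029 misses that deadline by 5 days.

No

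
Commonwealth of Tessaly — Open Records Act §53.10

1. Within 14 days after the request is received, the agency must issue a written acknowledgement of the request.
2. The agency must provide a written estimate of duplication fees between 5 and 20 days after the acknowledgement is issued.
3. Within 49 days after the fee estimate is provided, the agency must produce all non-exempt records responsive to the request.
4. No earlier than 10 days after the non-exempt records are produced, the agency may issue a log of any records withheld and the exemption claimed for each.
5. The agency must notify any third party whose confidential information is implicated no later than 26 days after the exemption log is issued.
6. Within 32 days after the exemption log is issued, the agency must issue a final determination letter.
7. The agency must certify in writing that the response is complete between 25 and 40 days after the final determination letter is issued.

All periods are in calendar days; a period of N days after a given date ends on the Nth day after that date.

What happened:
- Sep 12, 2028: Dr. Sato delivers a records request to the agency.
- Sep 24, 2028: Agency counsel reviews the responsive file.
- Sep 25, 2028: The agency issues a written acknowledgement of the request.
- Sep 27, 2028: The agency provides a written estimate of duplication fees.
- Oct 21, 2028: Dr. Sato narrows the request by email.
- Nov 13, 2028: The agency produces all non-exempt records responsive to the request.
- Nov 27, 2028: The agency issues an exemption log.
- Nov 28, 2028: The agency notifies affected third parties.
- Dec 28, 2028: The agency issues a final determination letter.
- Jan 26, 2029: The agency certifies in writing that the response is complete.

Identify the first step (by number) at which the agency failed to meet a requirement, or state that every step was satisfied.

Step 1 — counting 14 days from Sep 12, 2028 (when the request is received) gives a deadline of Sep 26, 2028; completed Sep 25, 2028, before the deadline.
Step 2 — 5 and 20 days from Sep 25, 2028 (when the acknowledgement is issued) are Sep 30, 2028 and Oct 15, 2028 respectively; done Sep 27, 2028 — 3 days before the window opened.

Step 2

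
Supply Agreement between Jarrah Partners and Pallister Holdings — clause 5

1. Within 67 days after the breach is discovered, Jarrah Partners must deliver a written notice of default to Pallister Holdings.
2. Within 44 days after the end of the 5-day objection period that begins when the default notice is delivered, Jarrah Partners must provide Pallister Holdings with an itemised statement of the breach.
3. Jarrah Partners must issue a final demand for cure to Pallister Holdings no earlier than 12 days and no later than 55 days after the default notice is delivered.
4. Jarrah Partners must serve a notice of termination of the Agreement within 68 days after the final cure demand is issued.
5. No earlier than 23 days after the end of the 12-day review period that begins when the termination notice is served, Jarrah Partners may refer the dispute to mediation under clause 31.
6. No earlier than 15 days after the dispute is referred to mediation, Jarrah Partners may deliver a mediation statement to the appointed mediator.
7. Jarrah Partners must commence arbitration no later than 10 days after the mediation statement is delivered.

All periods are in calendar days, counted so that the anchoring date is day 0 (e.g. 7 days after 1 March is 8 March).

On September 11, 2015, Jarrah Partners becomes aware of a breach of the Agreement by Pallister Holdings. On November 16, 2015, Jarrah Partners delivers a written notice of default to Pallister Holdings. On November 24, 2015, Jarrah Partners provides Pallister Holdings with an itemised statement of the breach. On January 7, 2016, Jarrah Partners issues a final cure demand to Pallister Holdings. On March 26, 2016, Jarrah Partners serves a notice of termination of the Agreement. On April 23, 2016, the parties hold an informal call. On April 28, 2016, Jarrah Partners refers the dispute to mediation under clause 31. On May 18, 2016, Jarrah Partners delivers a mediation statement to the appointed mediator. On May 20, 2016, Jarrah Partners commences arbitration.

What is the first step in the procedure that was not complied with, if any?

Step 1 — counting 67 days from September 11, 2015 (when the breach is discovered) gives a deadline of November 17, 2015; November 16, 2015 is within that limit.
Step 2 — counting 44 days from November 21, 2015 (end of the 5-day objection period, which began when the default notice is delivered on November 16, 2015) gives a deadline of January 4, 2016; done November 24, 2015 — timely.
Step 3 — 12 and 55 days from November 16, 2015 (when the default notice is delivered) are November 28, 2015 and January 10, 2016 respectively; January 7, 2016 falls inside that range.
Step 4 — counting 68 days from January 7, 2016 (when the final cure demand is issued) gives a deadline of March 15, 2016; done March 26, 2016 — 11 days late.
Later steps need not be reached.

Step 4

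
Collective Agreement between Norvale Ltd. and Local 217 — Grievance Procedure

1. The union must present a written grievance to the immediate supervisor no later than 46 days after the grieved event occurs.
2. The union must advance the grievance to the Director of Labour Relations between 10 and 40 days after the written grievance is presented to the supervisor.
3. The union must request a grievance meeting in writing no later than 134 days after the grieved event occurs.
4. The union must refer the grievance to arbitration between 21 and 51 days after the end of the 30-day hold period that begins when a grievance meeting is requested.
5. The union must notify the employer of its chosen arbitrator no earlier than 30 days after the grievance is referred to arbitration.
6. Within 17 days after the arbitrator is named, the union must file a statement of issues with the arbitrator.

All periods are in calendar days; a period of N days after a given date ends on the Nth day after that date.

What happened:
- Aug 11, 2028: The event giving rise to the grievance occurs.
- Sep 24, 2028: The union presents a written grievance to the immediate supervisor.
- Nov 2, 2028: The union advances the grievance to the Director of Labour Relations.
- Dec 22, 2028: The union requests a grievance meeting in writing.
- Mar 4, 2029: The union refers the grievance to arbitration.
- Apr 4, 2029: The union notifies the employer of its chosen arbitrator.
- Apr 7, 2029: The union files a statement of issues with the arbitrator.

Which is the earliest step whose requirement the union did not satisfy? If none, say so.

Step 1 — counting 46 days from Aug 11, 2028 (when the grieved event occurs) gives a deadline of Sep 26, 2028; done Sep 24, 2028 — timely.
Step 2 — 10 and 40 days from Sep 24, 2028 (when the written grievance is presented to the supervisor) are Oct 4, 2028 and Nov 3, 2028 respectively; done Nov 2, 2028, which is between those dates.
Step 3 — counting 134 days from Aug 11, 2028 (when the grieved event occurs) gives a deadline of Dec 23, 2028; completed Dec 22, 2028, before the deadline.
Step 4 — 21 and 51 days from Jan 21, 2029 (end of the 30-day hold period, which began when a grievance meeting is requested on Dec 22, 2028) are Feb 11, 2029 and Mar 13, 2029 respectively; done Mar 4, 2029, which is between those dates.
Step 5 — must wait 30 days from Mar 4, 2029 (when the grievance is referred to arbitration), so not before Apr 3, 2029; done Apr 4, 2029, after the minimum wait.
Step 6 — counting 17 days from Apr 4, 2029 (when the arbitrator is named) gives a deadline of Apr 21, 2029; Apr 7, 2029 is within that limit.

None — every step was satisfied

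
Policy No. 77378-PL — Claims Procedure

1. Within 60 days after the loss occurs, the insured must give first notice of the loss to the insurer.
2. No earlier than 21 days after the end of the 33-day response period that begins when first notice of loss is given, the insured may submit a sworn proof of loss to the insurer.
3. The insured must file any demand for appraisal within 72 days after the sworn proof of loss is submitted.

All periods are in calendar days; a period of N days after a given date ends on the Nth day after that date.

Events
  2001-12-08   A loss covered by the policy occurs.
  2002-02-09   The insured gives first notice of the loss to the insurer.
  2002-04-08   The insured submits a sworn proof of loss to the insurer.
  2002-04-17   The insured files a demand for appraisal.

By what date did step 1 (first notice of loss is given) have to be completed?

Step 1 runs from 2001-12-08, when the loss occurs. 60 days after 2001-12-08 is 2002-02-06.

2002-02-06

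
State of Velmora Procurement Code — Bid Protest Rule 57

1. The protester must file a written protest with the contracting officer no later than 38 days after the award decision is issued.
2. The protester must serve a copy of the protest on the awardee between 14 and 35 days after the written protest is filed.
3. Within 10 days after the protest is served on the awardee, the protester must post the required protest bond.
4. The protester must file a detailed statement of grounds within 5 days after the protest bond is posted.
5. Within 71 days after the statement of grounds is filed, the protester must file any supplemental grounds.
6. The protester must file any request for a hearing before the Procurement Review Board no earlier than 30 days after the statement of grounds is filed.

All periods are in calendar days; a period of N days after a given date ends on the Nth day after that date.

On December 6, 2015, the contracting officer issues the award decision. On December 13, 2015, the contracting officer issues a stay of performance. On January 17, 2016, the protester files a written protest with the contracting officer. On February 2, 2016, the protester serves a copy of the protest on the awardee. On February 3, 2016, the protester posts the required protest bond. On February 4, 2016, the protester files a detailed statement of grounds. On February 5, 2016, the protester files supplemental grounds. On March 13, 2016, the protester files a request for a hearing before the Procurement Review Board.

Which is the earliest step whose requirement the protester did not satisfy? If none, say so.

Step 1: 38 days after December 6, 2015 (when the award decision is issued) is January 13, 2016; January 17, 2016 misses that deadline by 4 days.

Step 1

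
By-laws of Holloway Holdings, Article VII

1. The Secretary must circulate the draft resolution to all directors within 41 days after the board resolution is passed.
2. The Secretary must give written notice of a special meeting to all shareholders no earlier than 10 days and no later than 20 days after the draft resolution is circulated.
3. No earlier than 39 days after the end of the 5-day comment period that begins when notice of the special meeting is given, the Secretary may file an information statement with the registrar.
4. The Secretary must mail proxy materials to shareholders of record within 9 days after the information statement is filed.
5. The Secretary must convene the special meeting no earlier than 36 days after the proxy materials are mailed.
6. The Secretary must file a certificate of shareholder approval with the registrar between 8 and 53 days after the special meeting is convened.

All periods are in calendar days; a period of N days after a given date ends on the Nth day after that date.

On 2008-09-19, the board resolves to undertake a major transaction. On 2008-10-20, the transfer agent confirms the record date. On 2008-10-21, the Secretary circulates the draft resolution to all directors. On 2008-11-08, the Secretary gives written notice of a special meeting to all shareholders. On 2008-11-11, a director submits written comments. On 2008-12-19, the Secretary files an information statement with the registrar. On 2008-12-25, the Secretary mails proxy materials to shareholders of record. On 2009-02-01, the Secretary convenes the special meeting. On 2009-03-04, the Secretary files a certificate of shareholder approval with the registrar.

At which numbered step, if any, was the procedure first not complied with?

Step 3

(1) due by 2008-09-19 + 41 days = 2008-10-30; completed 2008-10-21, before the deadline.
(2) the permitted window runs from 2008-10-21 + 10 = 2008-10-31 to 2008-10-21 + 20 = 2008-11-10; done 2008-11-08 — within the window.
(3) permitted from 2008-11-13 + 39 days = 2008-12-22 onward; acted on 2008-12-19, 3 days prematurely.
The procedure was therefore not followed at step 3.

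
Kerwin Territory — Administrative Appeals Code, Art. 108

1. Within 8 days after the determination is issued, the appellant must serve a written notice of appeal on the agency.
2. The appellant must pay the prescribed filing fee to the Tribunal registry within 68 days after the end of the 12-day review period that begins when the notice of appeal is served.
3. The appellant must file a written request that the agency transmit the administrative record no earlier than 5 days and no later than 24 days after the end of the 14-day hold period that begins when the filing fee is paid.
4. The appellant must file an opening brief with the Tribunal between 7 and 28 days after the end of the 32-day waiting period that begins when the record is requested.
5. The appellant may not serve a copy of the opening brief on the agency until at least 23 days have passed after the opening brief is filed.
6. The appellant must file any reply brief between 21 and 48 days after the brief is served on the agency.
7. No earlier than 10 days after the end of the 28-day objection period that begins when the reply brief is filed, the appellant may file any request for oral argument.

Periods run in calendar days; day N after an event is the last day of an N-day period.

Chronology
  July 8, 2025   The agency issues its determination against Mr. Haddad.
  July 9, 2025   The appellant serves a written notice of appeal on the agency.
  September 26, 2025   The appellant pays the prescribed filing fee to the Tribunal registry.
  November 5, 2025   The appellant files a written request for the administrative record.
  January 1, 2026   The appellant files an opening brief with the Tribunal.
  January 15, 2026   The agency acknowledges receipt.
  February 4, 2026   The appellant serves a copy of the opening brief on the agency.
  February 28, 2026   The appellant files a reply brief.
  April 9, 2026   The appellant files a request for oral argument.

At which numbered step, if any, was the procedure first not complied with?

Step 1: 8 days after July 8, 2025 (when the determination is issued) is July 16, 2025; July 9, 2025 is within that limit.
Step 2: 68 days after July 21, 2025 (end of the 12-day review period, which began when the notice of appeal is served on July 9, 2025) is September 27, 2025; September 26, 2025 is within that limit.
Step 3: the window is 5–24 days after October 10, 2025 (end of the 14-day hold period, which began when the filing fee is paid on September 26, 2025), so October 15, 2025 through November 3, 2025; November 5, 2025 is 2 days past the end of the window.

Step 3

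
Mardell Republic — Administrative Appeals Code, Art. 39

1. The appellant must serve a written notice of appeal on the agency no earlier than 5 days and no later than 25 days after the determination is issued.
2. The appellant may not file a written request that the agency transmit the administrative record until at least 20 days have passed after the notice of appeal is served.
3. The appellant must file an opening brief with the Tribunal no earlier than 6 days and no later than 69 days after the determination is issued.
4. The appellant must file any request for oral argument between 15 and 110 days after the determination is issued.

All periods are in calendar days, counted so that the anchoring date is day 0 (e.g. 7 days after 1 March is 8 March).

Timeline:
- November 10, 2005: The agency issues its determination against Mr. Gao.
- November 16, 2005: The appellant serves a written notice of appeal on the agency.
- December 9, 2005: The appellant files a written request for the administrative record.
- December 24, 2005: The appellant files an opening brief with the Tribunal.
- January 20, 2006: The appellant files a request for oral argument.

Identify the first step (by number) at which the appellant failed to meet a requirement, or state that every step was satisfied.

None — every step was satisfied

(1) the permitted window runs from November 10, 2005 + 5 = November 15, 2005 to November 10, 2005 + 25 = December 5, 2005; November 16, 2005 falls inside that range.
(2) permitted from November 16, 2005 + 20 days = December 6, 2005 onward; done December 9, 2005, after the minimum wait.
(3) the permitted window runs from November 10, 2005 + 6 = November 16, 2005 to November 10, 2005 + 69 = January 18, 2006; December 24, 2005 falls inside that range.
(4) the permitted window runs from November 10, 2005 + 15 = November 25, 2005 to November 10, 2005 + 110 = February 28, 2006; done January 20, 2006 — within the window.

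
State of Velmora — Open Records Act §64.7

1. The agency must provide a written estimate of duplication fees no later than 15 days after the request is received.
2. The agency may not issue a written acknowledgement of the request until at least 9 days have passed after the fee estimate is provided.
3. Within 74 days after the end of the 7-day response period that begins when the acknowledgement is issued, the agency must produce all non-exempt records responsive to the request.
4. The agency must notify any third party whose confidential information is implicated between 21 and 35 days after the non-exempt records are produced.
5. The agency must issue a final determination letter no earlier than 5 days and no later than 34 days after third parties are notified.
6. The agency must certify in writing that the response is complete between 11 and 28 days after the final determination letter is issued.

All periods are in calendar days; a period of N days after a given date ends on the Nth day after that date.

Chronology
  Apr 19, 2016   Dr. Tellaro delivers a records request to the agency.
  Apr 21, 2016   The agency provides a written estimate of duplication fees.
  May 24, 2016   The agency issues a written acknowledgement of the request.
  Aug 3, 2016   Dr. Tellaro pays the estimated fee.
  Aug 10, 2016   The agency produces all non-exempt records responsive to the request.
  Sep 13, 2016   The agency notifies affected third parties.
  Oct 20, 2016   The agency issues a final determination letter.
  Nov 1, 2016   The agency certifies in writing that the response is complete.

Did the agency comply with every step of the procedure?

Step 1 — counting 15 days from Apr 19, 2016 (when the request is received) gives a deadline of May 4, 2016; Apr 21, 2016 is within that limit.
Step 2 — must wait 9 days from Apr 21, 2016 (when the fee estimate is provided), so not before Apr 30, 2016; done May 24, 2016, after the minimum wait.
Step 3 — counting 74 days from May 31, 2016 (end of the 7-day response period, which began when the acknowledgement is issued on May 24, 2016) gives a deadline of Aug 13, 2016; Aug 10, 2016 is within that limit.
Step 4 — 21 and 35 days from Aug 10, 2016 (when the non-exempt records are produced) are Aug 31, 2016 and Sep 14, 2016 respectively; done Sep 13, 2016 — within the window.
Step 5 — 5 and 34 days from Sep 13, 2016 (when third parties are notified) are Sep 18, 2016 and Oct 17, 2016 respectively; Oct 20, 2016 is 3 days past the end of the window.

No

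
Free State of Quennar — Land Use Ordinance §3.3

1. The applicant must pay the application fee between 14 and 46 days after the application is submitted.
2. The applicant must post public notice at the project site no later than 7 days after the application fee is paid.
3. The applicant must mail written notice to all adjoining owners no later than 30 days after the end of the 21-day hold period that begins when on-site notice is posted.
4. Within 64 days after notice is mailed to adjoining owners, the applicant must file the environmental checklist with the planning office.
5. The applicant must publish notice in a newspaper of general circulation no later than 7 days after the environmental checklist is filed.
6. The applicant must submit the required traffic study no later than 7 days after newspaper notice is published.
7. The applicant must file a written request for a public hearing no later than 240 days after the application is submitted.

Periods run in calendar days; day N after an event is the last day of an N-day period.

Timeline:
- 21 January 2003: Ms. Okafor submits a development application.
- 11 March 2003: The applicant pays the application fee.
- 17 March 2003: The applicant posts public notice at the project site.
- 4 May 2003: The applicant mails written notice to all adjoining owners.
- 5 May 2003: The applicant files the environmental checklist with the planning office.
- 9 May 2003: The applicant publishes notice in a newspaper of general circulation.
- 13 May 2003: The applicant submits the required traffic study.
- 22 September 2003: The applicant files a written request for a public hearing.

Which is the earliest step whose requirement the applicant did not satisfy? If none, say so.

Step 1

(1) the permitted window runs from 21 January 2003 + 14 = 4 February 2003 to 21 January 2003 + 46 = 8 March 2003; 11 March 2003 is 3 days past the end of the window.
Later steps need not be reached.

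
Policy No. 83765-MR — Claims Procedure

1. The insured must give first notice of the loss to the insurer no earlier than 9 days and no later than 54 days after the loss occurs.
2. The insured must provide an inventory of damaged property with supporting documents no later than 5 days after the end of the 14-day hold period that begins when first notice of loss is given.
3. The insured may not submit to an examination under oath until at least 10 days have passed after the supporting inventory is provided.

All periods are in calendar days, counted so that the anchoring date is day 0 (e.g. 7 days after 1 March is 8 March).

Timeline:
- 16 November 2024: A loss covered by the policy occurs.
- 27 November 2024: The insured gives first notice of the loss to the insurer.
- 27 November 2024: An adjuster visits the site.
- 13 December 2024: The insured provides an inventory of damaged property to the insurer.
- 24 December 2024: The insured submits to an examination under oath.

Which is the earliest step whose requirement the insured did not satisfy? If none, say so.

Step 1 — 9 and 54 days from 16 November 2024 (when the loss occurs) are 25 November 2024 and 9 January 2025 respectively; done 27 November 2024, which is between those dates.
Step 2 — counting 5 days from 11 December 2024 (end of the 14-day hold period, which began when first notice of loss is given on 27 November 2024) gives a deadline of 16 December 2024; completed 13 December 2024, before the deadline.
Step 3 — must wait 10 days from 13 December 2024 (when the supporting inventory is provided), so not before 23 December 2024; done 24 December 2024 — permitted.

None — every step was satisfied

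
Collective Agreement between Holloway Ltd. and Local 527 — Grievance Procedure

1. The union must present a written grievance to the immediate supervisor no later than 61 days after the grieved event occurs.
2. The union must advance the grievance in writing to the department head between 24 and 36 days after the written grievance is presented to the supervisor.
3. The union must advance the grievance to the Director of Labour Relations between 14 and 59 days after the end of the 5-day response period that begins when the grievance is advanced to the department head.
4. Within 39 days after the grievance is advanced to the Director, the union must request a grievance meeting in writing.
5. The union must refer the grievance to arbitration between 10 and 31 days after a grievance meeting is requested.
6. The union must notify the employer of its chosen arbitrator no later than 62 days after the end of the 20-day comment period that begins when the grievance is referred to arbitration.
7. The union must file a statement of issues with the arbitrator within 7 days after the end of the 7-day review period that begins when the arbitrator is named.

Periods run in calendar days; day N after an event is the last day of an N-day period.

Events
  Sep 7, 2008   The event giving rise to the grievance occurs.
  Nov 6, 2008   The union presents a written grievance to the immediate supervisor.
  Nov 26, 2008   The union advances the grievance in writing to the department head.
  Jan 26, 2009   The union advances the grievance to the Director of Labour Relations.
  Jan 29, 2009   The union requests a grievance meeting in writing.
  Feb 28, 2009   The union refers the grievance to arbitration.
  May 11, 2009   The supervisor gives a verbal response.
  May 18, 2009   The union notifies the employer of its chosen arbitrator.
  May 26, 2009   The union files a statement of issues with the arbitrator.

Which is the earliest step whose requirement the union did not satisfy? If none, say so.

(1) due by Sep 7, 2008 + 61 days = Nov 7, 2008; done Nov 6, 2008 — timely.
(2) the permitted window runs from Nov 6, 2008 + 24 = Nov 30, 2008 to Nov 6, 2008 + 36 = Dec 12, 2008; Nov 26, 2008 is 4 days too early.
No need to go further; step 2 was not satisfied.

Step 2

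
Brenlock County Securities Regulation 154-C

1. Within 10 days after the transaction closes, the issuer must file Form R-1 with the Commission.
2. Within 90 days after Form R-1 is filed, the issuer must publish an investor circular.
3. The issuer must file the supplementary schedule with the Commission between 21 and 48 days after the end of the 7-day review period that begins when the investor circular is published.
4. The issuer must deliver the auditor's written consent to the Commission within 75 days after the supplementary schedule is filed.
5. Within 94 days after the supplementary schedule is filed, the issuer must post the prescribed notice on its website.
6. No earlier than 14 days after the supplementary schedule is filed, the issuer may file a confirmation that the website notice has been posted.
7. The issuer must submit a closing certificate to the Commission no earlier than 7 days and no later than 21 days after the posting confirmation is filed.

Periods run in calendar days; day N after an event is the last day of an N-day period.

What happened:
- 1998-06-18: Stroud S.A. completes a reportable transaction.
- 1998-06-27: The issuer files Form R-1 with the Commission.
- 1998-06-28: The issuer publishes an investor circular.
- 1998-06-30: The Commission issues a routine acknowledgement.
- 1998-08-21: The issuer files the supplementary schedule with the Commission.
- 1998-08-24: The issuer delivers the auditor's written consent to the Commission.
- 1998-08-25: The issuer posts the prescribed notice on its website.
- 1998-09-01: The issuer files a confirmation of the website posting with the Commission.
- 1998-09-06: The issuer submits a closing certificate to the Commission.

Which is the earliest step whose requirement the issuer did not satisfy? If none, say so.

Step 6

(1) due by 1998-06-18 + 10 days = 1998-06-28; done 1998-06-27 — timely.
(2) due by 1998-06-27 + 90 days = 1998-09-25; completed 1998-06-28, before the deadline.
(3) the permitted window runs from 1998-07-05 + 21 = 1998-07-26 to 1998-07-05 + 48 = 1998-08-22; done 1998-08-21 — within the window.
(4) due by 1998-08-21 + 75 days = 1998-11-04; done 1998-08-24 — timely.
(5) due by 1998-08-21 + 94 days = 1998-11-23; done 1998-08-25 — timely.
(6) permitted from 1998-08-21 + 14 days = 1998-09-04 onward; done 1998-09-01 — 3 days too early.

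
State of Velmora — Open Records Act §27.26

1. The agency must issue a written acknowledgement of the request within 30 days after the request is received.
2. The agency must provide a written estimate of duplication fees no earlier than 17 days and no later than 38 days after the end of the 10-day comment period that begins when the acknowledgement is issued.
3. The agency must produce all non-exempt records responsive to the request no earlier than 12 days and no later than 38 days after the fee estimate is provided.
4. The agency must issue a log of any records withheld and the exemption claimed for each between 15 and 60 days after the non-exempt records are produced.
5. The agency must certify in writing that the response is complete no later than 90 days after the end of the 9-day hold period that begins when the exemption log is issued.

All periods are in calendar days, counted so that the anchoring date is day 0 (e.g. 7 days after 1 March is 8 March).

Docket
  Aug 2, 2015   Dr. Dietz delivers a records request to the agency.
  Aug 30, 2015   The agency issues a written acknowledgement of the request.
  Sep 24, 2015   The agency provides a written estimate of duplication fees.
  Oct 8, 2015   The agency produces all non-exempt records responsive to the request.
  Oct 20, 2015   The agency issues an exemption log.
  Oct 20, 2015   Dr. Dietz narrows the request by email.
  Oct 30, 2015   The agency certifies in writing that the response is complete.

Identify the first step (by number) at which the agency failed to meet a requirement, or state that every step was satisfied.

Step 1 — counting 30 days from Aug 2, 2015 (when the request is received) gives a deadline of Sep 1, 2015; completed Aug 30, 2015, before the deadline.
Step 2 — 17 and 38 days from Sep 9, 2015 (end of the 10-day comment period, which began when the acknowledgement is issued on Aug 30, 2015) are Sep 26, 2015 and Oct 17, 2015 respectively; done Sep 24, 2015 — 2 days before the window opened.

Step 2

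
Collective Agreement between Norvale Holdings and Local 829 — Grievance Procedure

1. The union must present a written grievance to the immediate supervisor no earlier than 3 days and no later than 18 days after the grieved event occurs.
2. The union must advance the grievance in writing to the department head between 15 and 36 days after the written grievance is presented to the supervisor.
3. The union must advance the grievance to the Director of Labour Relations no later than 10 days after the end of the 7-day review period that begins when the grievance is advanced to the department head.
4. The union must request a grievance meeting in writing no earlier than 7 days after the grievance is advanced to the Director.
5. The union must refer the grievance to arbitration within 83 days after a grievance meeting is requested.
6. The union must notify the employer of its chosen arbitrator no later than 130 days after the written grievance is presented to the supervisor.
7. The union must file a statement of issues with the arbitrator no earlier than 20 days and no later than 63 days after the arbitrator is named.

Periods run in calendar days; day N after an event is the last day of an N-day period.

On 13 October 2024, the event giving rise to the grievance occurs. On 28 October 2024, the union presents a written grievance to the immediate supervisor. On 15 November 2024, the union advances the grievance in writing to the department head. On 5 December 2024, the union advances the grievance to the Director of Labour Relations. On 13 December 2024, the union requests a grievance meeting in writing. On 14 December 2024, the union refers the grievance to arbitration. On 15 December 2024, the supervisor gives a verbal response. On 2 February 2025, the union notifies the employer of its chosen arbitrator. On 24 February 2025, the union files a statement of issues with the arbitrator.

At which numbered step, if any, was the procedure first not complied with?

Step 1: the window is 3–18 days after 13 October 2024 (when the grieved event occurs), so 16 October 2024 through 31 October 2024; done 28 October 2024 — within the window.
Step 2: the window is 15–36 days after 28 October 2024 (when the written grievance is presented to the supervisor), so 12 November 2024 through 3 December 2024; 15 November 2024 falls inside that range.
Step 3: 10 days after 22 November 2024 (end of the 7-day review period, which began when the grievance is advanced to the department head on 15 November 2024) is 2 December 2024; done 5 December 2024 — 3 days late.
The analysis stops there.

Step 3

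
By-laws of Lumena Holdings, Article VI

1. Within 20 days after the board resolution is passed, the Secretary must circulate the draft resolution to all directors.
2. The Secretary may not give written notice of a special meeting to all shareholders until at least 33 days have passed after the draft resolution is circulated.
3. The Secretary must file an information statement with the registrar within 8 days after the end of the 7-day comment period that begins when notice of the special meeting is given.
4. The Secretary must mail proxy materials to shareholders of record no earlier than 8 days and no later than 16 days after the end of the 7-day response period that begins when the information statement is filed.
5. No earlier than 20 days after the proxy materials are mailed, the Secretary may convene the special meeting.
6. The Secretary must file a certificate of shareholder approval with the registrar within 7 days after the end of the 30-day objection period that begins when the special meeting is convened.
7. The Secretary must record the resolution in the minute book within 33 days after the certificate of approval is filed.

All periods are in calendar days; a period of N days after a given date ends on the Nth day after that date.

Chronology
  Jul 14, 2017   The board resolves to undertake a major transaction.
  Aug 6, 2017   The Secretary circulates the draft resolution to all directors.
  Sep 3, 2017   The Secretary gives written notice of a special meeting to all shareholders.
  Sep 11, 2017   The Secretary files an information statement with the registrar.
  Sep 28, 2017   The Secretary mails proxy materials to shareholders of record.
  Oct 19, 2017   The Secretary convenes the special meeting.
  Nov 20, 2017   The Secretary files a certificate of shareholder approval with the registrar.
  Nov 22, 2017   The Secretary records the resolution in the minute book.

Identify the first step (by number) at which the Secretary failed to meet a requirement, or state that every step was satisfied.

Step 1

(1) due by Jul 14, 2017 + 20 days = Aug 3, 2017; not done until Aug 6, 2017, 3 days after the deadline.
The analysis stops there.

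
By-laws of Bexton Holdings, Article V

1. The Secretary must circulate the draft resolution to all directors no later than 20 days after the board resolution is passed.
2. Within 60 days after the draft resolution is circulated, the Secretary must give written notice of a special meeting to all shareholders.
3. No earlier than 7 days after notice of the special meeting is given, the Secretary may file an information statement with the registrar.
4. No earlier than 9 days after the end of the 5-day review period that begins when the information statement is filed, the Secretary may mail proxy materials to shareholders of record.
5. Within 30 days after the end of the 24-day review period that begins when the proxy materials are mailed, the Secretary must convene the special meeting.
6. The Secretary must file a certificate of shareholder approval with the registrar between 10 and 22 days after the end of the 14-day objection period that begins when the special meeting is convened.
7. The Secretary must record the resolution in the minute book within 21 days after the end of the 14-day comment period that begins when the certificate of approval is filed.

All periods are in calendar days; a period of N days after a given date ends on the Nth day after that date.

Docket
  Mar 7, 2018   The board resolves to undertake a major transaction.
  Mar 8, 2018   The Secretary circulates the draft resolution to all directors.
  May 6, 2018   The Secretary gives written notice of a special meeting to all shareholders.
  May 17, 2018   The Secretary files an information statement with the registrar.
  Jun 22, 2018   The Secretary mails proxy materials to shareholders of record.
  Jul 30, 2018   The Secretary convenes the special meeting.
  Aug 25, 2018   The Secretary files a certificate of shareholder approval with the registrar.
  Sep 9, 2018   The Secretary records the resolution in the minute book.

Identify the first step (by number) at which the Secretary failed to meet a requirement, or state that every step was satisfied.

(1) due by Mar 7, 2018 + 20 days = Mar 27, 2018; Mar 8, 2018 is within that limit.
(2) due by Mar 8, 2018 + 60 days = May 7, 2018; completed May 6, 2018, before the deadline.
(3) permitted from May 6, 2018 + 7 days = May 13, 2018 onward; May 17, 2018 is on or after that date.
(4) permitted from May 22, 2018 + 9 days = May 31, 2018 onward; Jun 22, 2018 is on or after that date.
(5) due by Jul 16, 2018 + 30 days = Aug 15, 2018; Jul 30, 2018 is within that limit.
(6) the permitted window runs from Aug 13, 2018 + 10 = Aug 23, 2018 to Aug 13, 2018 + 22 = Sep 4, 2018; Aug 25, 2018 falls inside that range.
(7) due by Sep 8, 2018 + 21 days = Sep 29, 2018; Sep 9, 2018 is within that limit.

None — every step was satisfied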